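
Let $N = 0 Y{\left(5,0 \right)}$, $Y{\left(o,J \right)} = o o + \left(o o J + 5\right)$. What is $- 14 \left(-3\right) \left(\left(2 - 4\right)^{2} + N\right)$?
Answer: $168$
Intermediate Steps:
$Y{\left(o,J \right)} = 5 + o^{2} + J o^{2}$ ($Y{\left(o,J \right)} = o^{2} + \left(o^{2} J + 5\right) = o^{2} + \left(J o^{2} + 5\right) = o^{2} + \left(5 + J o^{2}\right) = 5 + o^{2} + J o^{2}$)
$N = 0$ ($N = 0 \left(5 + 5^{2} + 0 \cdot 5^{2}\right) = 0 \left(5 + 25 + 0 \cdot 25\right) = 0 \left(5 + 25 + 0\right) = 0 \cdot 30 = 0$)
$- 14 \left(-3\right) \left(\left(2 - 4\right)^{2} + N\right) = - 14 \left(-3\right) \left(\left(2 - 4\right)^{2} + 0\right) = - \left(-42\right) \left(\left(-2\right)^{2} + 0\right) = - \left(-42\right) \left(4 + 0\right) = - \left(-42\right) 4 = \left(-1\right) \left(-168\right) = 168$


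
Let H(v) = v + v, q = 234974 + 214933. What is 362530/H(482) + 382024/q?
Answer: 81736527923/216855174 ≈ 376.92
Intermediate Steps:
q = 449907
H(v) = 2*v
362530/H(482) + 382024/q = 362530/((2*482)) + 382024/449907 = 362530/964 + 382024*(1/449907) = 362530*(1/964) + 382024/449907 = 181265/482 + 382024/449907 = 81736527923/216855174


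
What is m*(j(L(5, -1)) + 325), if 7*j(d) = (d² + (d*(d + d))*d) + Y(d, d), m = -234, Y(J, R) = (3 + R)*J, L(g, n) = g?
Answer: -86580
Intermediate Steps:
Y(J, R) = J*(3 + R)
j(d) = d²/7 + 2*d³/7 + d*(3 + d)/7 (j(d) = ((d² + (d*(d + d))*d) + d*(3 + d))/7 = ((d² + (d*(2*d))*d) + d*(3 + d))/7 = ((d² + (2*d²)*d) + d*(3 + d))/7 = ((d² + 2*d³) + d*(3 + d))/7 = (d² + 2*d³ + d*(3 + d))/7 = d²/7 + 2*d³/7 + d*(3 + d)/7)
m*(j(L(5, -1)) + 325) = -234*((⅐)*5*(3 + 2*5 + 2*5²) + 325) = -234*((⅐)*5*(3 + 10 + 2*25) + 325) = -234*((⅐)*5*(3 + 10 + 50) + 325) = -234*((⅐)*5*63 + 325) = -234*(45 + 325) = -234*370 = -86580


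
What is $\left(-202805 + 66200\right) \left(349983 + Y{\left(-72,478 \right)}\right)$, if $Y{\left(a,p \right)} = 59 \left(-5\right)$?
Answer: $-47769129240$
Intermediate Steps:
$Y{\left(a,p \right)} = -295$
$\left(-202805 + 66200\right) \left(349983 + Y{\left(-72,478 \right)}\right) = \left(-202805 + 66200\right) \left(349983 - 295\right) = \left(-136605\right) 349688 = -47769129240$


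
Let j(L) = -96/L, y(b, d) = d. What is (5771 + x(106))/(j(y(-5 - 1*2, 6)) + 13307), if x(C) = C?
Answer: 5877/13291 ≈ 0.44218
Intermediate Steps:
(5771 + x(106))/(j(y(-5 - 1*2, 6)) + 13307) = (5771 + 106)/(-96/6 + 13307) = 5877/(-96*⅙ + 13307) = 5877/(-16 + 13307) = 5877/13291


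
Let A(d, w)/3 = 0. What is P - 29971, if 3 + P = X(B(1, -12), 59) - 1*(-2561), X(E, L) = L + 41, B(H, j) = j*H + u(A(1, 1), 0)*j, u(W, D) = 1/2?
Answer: -27313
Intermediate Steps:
A(d, w) = 0 (A(d, w) = 3*0 = 0)
u(W, D) = ½
B(H, j) = j/2 + H*j (B(H, j) = j*H + j/2 = H*j + j/2 = j/2 + H*j)
X(E, L) = 41 + L
P = 2658 (P = -3 + ((41 + 59) - 1*(-2561)) = -3 + (100 + 2561) = -3 + 2661 = 2658)
P - 29971 = 2658 - 29971 = -27313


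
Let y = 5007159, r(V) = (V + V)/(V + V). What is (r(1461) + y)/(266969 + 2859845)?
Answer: 2503580/1563407 ≈ 1.6014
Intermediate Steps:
r(V) = 1 (r(V) = (2*V)/((2*V)) = (2*V)*(1/(2*V)) = 1)
(r(1461) + y)/(266969 + 2859845) = (1 + 5007159)/(266969 + 2859845) = 5007160/3126814 = 5007160*(1/3126814) = 2503580/1563407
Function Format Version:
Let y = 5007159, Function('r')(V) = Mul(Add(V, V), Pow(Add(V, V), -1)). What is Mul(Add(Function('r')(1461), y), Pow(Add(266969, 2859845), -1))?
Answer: Rational(2503580, 1563407) ≈ 1.6014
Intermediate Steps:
Function('r')(V) = 1 (Function('r')(V) = Mul(Mul(2, V), Pow(Mul(2, V), -1)) = Mul(Mul(2, V), Mul(Rational(1, 2), Pow(V, -1))) = 1)
Mul(Add(Function('r')(1461), y), Pow(Add(266969, 2859845), -1)) = Mul(Add(1, 5007159), Pow(Add(266969, 2859845), -1)) = Mul(5007160, Pow(3126814, -1)) = Mul(5007160, Rational(1, 3126814)) = Rational(2503580, 1563407)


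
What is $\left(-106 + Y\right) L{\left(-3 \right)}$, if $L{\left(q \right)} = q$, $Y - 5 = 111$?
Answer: $-30$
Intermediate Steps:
$Y = 116$ ($Y = 5 + 111 = 116$)
$\left(-106 + Y\right) L{\left(-3 \right)} = \left(-106 + 116\right) \left(-3\right) = 10 \left(-3\right) = -30$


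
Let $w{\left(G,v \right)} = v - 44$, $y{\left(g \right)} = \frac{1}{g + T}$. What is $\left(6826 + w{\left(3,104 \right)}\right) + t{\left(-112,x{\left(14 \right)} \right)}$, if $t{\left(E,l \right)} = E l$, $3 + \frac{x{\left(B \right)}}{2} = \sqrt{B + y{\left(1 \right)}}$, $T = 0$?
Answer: $7558 - 224 \sqrt{15} \approx 6690.5$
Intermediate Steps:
$y{\left(g \right)} = \frac{1}{g}$ ($y{\left(g \right)} = \frac{1}{g + 0} = \frac{1}{g}$)
$x{\left(B \right)} = -6 + 2 \sqrt{1 + B}$ ($x{\left(B \right)} = -6 + 2 \sqrt{B + 1^{-1}} = -6 + 2 \sqrt{B + 1} = -6 + 2 \sqrt{1 + B}$)
$w{\left(G,v \right)} = -44 + v$ ($w{\left(G,v \right)} = v - 44 = -44 + v$)
$\left(6826 + w{\left(3,104 \right)}\right) + t{\left(-112,x{\left(14 \right)} \right)} = \left(6826 + \left(-44 + 104\right)\right) - 112 \left(-6 + 2 \sqrt{1 + 14}\right) = \left(6826 + 60\right) - 112 \left(-6 + 2 \sqrt{15}\right) = 6886 + \left(672 - 224 \sqrt{15}\right) = 7558 - 224 \sqrt{15}$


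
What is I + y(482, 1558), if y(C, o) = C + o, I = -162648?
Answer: -160608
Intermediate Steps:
I + y(482, 1558) = -162648 + (482 + 1558) = -162648 + 2040 = -160608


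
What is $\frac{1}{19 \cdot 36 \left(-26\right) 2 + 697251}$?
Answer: $\frac{1}{661683} \approx 1.5113 \cdot 10^{-6}$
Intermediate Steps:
$\frac{1}{19 \cdot 36 \left(-26\right) 2 + 697251} = \frac{1}{684 \left(-26\right) 2 + 697251} = \frac{1}{\left(-17784\right) 2 + 697251} = \frac{1}{-35568 + 697251} = \frac{1}{661683}$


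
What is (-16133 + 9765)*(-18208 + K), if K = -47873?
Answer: 420803808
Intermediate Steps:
(-16133 + 9765)*(-18208 + K) = (-16133 + 9765)*(-18208 - 47873) = -6368*(-66081) = 420803808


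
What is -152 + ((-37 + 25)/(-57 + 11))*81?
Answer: -3010/23 ≈ -130.87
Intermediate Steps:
-152 + ((-37 + 25)/(-57 + 11))*81 = -152 - 12/(-46)*81 = -152 - 12*(-1/46)*81 = -152 + (6/23)*81 = -152 + 486/23 = -3010/23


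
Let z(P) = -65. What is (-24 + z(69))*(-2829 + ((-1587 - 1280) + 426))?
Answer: 469030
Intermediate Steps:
(-24 + z(69))*(-2829 + ((-1587 - 1280) + 426)) = (-24 - 65)*(-2829 + ((-1587 - 1280) + 426)) = -89*(-2829 + (-2867 + 426)) = -89*(-2829 - 2441) = -89*(-5270) = 469030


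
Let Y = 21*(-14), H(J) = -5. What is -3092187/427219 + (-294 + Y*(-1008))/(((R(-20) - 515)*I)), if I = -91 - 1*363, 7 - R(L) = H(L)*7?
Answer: -268770409026/45870931249 ≈ -5.8593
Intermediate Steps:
R(L) = 42 (R(L) = 7 - (-5)*7 = 7 - 1*(-35) = 7 + 35 = 42)
I = -454 (I = -91 - 363 = -454)
Y = -294
-3092187/427219 + (-294 + Y*(-1008))/(((R(-20) - 515)*I)) = -3092187/427219 + (-294 - 294*(-1008))/(((42 - 515)*(-454))) = -3092187*1/427219 + (-294 + 296352)/((-473*(-454))) = -3092187/427219 + 296058/214742 = -3092187/427219 + 296058*(1/214742) = -3092187/427219 + 148029/107371 = -268770409026/45870931249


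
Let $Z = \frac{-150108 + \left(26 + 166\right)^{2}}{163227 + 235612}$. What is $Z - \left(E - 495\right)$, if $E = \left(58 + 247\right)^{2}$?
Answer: $- \frac{36904685914}{398839} \approx -92530.0$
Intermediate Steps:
$E = 93025$ ($E = 305^{2} = 93025$)
$Z = - \frac{113244}{398839}$ ($Z = \frac{-150108 + 192^{2}}{398839} = \left(-150108 + 36864\right) \frac{1}{398839} = \left(-113244\right) \frac{1}{398839} = - \frac{113244}{398839} \approx -0.28393$)
$Z - \left(E - 495\right) = - \frac{113244}{398839} - \left(93025 - 495\right) = - \frac{113244}{398839} - 92530 = - \frac{36904685914}{398839}$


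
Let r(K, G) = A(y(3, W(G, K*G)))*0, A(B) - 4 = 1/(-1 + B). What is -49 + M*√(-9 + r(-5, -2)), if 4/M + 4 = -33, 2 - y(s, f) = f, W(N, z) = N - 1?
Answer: -49 - 12*I/37 ≈ -49.0 - 0.32432*I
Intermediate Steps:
W(N, z) = -1 + N
y(s, f) = 2 - f
A(B) = 4 + 1/(-1 + B)
M = -4/37 (M = 4/(-4 - 33) = 4/(-37) = 4*(-1/37) = -4/37 ≈ -0.10811)
r(K, G) = 0 (r(K, G) = ((-3 + 4*(2 - (-1 + G)))/(-1 + (2 - (-1 + G))))*0 = ((-3 + 4*(2 + (1 - G)))/(-1 + (2 + (1 - G))))*0 = ((-3 + 4*(3 - G))/(-1 + (3 - G)))*0 = ((-3 + (12 - 4*G))/(2 - G))*0 = ((9 - 4*G)/(2 - G))*0 = 0)
-49 + M*√(-9 + r(-5, -2)) = -49 - 4*√(-9 + 0)/37 = -49 - 12*I/37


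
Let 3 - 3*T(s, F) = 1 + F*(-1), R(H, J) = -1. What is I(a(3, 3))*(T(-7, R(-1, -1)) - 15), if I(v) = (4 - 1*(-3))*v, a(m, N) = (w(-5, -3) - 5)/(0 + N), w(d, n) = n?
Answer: 2464/9 ≈ 273.78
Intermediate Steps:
a(m, N) = -8/N (a(m, N) = (-3 - 5)/(0 + N) = -8/N)
I(v) = 7*v (I(v) = (4 + 3)*v = 7*v)
T(s, F) = 2/3 + F/3 (T(s, F) = 1 - (1 + F*(-1))/3 = 1 - (1 - F)/3 = 1 + (-1/3 + F/3) = 2/3 + F/3)
I(a(3, 3))*(T(-7, R(-1, -1)) - 15) = (7*(-8/3))*((2/3 + (1/3)*(-1)) - 15) = (7*(-8*1/3))*((2/3 - 1/3) - 15) = (7*(-8/3))*(1/3 - 15) = -56/3*(-44/3) = 2464/9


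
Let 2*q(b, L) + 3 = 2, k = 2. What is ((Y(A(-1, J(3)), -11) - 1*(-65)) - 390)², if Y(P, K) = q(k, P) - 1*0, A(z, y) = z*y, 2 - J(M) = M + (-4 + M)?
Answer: 423801/4 ≈ 1.0595e+5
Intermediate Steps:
q(b, L) = -½ (q(b, L) = -3/2 + (½)*2 = -3/2 + 1 = -½)
J(M) = 6 - 2*M (J(M) = 2 - (M + (-4 + M)) = 2 - (-4 + 2*M) = 2 + (4 - 2*M) = 6 - 2*M)
A(z, y) = y*z
Y(P, K) = -½ (Y(P, K) = -½ - 1*0 = -½ + 0 = -½)
((Y(A(-1, J(3)), -11) - 1*(-65)) - 390)² = ((-½ - 1*(-65)) - 390)² = ((-½ + 65) - 390)² = (129/2 - 390)² = (-651/2)² = 423801/4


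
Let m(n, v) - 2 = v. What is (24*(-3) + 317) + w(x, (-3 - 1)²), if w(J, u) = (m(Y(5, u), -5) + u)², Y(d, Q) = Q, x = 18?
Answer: 414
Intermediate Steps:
m(n, v) = 2 + v
w(J, u) = (-3 + u)² (w(J, u) = ((2 - 5) + u)² = (-3 + u)²)
(24*(-3) + 317) + w(x, (-3 - 1)²) = (24*(-3) + 317) + (-3 + (-3 - 1)²)² = (-72 + 317) + (-3 + (-4)²)² = 245 + (-3 + 16)² = 245 + 13² = 245 + 169 = 414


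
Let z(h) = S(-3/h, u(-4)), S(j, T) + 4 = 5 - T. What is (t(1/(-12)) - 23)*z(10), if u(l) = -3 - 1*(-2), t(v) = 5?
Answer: -36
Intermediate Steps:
u(l) = -1 (u(l) = -3 + 2 = -1)
S(j, T) = 1 - T (S(j, T) = -4 + (5 - T) = 1 - T)
z(h) = 2 (z(h) = 1 - 1*(-1) = 1 + 1 = 2)
(t(1/(-12)) - 23)*z(10) = (5 - 23)*2 = -18*2 = -36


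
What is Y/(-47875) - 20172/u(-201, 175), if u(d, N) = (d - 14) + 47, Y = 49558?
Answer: 79784063/670250 ≈ 119.04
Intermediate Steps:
u(d, N) = 33 + d (u(d, N) = (-14 + d) + 47 = 33 + d)
Y/(-47875) - 20172/u(-201, 175) = 49558/(-47875) - 20172/(33 - 201) = 49558*(-1/47875) - 20172/(-168) = -49558/47875 - 20172*(-1/168) = -49558/47875 + 1681/14 = 79784063/670250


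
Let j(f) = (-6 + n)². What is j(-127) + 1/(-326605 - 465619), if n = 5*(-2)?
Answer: 202809343/792224 ≈ 256.00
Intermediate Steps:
n = -10
j(f) = 256 (j(f) = (-6 - 10)² = (-16)² = 256)
j(-127) + 1/(-326605 - 465619) = 256 + 1/(-326605 - 465619) = 256 + 1/(-792224) = 256 - 1/792224 = 202809343/792224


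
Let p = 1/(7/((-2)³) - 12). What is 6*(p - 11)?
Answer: -6846/103 ≈ -66.466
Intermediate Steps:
p = -8/103 (p = 1/(7/(-8) - 12) = 1/(7*(-⅛) - 12) = 1/(-7/8 - 12) = 1/(-103/8) = -8/103 ≈ -0.077670)
6*(p - 11) = 6*(-8/103 - 11) = 6*(-1141/103) = -6846/103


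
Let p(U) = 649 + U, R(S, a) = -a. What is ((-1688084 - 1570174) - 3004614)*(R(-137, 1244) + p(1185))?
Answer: -3695094480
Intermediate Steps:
((-1688084 - 1570174) - 3004614)*(R(-137, 1244) + p(1185)) = ((-1688084 - 1570174) - 3004614)*(-1*1244 + (649 + 1185)) = (-3258258 - 3004614)*(-1244 + 1834) = -6262872*590 = -3695094480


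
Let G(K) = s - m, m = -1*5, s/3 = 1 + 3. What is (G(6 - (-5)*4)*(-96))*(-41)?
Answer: 66912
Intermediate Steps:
s = 12 (s = 3*(1 + 3) = 3*4 = 12)
m = -5
G(K) = 17 (G(K) = 12 - 1*(-5) = 12 + 5 = 17)
(G(6 - (-5)*4)*(-96))*(-41) = (17*(-96))*(-41) = -1632*(-41) = 66912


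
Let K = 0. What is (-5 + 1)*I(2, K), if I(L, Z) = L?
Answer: -8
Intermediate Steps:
(-5 + 1)*I(2, K) = (-5 + 1)*2 = -4*2 = -8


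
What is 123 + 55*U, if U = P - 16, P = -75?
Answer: -4882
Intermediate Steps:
U = -91 (U = -75 - 16 = -91)
123 + 55*U = 123 + 55*(-91) = 123 - 5005 = -4882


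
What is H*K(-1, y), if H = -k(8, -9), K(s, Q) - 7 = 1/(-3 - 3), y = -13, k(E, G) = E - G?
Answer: -697/6 ≈ -116.17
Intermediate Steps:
K(s, Q) = 41/6 (K(s, Q) = 7 + 1/(-3 - 3) = 7 + 1/(-6) = 7 - ⅙ = 41/6)
H = -17 (H = -(8 - 1*(-9)) = -(8 + 9) = -1*17 = -17)
H*K(-1, y) = -17*41/6 = -697/6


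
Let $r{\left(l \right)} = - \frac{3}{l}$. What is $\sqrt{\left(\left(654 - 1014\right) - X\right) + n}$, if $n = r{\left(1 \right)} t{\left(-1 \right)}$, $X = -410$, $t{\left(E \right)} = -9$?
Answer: $\sqrt{77} \approx 8.775$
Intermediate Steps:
$n = 27$ ($n = - \frac{3}{1} \left(-9\right) = \left(-3\right) 1 \left(-9\right) = \left(-3\right) \left(-9\right) = 27$)
$\sqrt{\left(\left(654 - 1014\right) - X\right) + n} = \sqrt{\left(\left(654 - 1014\right) - -410\right) + 27} = \sqrt{\left(\left(654 - 1014\right) + 410\right) + 27} = \sqrt{\left(-360 + 410\right) + 27} = \sqrt{50 + 27} = \sqrt{77}$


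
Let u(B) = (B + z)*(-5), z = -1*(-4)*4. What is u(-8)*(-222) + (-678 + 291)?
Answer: 8493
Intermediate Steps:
z = 16 (z = 4*4 = 16)
u(B) = -80 - 5*B (u(B) = (B + 16)*(-5) = (16 + B)*(-5) = -80 - 5*B)
u(-8)*(-222) + (-678 + 291) = (-80 - 5*(-8))*(-222) + (-678 + 291) = (-80 + 40)*(-222) - 387 = -40*(-222) - 387 = 8880 - 387 = 8493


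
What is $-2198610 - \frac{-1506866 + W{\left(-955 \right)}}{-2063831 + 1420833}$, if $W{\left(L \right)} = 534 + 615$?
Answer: $- \frac{1413703338497}{642998} \approx -2.1986 \cdot 10^{6}$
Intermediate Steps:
$W{\left(L \right)} = 1149$
$-2198610 - \frac{-1506866 + W{\left(-955 \right)}}{-2063831 + 1420833} = -2198610 - \frac{-1506866 + 1149}{-2063831 + 1420833} = -2198610 - - \frac{1505717}{-642998} = -2198610 - \left(-1505717\right) \left(- \frac{1}{642998}\right) = -2198610 - \frac{1505717}{642998} = - \frac{1413703338497}{642998}$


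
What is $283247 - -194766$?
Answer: $478013$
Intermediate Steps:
$283247 - -194766 = 283247 + \left(-24585 + 219351\right) = 283247 + 194766 = 478013$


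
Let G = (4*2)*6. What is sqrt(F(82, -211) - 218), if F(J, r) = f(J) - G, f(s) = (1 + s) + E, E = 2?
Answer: I*sqrt(181) ≈ 13.454*I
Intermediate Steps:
G = 48 (G = 8*6 = 48)
f(s) = 3 + s (f(s) = (1 + s) + 2 = 3 + s)
F(J, r) = -45 + J (F(J, r) = (3 + J) - 1*48 = (3 + J) - 48 = -45 + J)
sqrt(F(82, -211) - 218) = sqrt((-45 + 82) - 218) = sqrt(37 - 218) = sqrt(-181) = I*sqrt(181)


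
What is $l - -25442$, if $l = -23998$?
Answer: $1444$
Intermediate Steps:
$l - -25442 = -23998 - -25442 = -23998 + 25442 = 1444$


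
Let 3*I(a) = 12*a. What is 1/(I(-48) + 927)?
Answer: 1/735 ≈ 0.0013605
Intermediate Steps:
I(a) = 4*a (I(a) = (12*a)/3 = 4*a)
1/(I(-48) + 927) = 1/(4*(-48) + 927) = 1/(-192 + 927) = 1/735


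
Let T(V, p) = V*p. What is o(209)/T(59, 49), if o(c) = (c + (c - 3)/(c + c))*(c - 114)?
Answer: 218920/31801 ≈ 6.8841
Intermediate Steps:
o(c) = (-114 + c)*(c + (-3 + c)/(2*c)) (o(c) = (c + (-3 + c)/((2*c)))*(-114 + c) = (c + (-3 + c)*(1/(2*c)))*(-114 + c) = (c + (-3 + c)/(2*c))*(-114 + c) = (-114 + c)*(c + (-3 + c)/(2*c)))
o(209)/T(59, 49) = (-117/2 + 209**2 + 171/209 - 227/2*209)/((59*49)) = (-117/2 + 43681 + 171*(1/209) - 47443/2)/2891 = (-117/2 + 43681 + 9/11 - 47443/2)*(1/2891) = (218920/11)*(1/2891) = 218920/31801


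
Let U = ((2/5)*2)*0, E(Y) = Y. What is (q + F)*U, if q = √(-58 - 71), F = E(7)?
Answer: 0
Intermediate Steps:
F = 7
U = 0 (U = ((2*(⅕))*2)*0 = ((⅖)*2)*0 = (⅘)*0 = 0)
q = I*√129 (q = √(-129) = I*√129 ≈ 11.358*I)
(q + F)*U = (I*√129 + 7)*0 = (7 + I*√129)*0 = 0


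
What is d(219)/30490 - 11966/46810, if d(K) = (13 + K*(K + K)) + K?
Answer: 1334234/460399 ≈ 2.8980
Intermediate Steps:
d(K) = 13 + K + 2*K**2 (d(K) = (13 + K*(2*K)) + K = (13 + 2*K**2) + K = 13 + K + 2*K**2)
d(219)/30490 - 11966/46810 = (13 + 219 + 2*219**2)/30490 - 11966/46810 = (13 + 219 + 2*47961)*(1/30490) - 11966*1/46810 = (13 + 219 + 95922)*(1/30490) - 193/755 = 96154*(1/30490) - 193/755 = 48077/15245 - 193/755 = 1334234/460399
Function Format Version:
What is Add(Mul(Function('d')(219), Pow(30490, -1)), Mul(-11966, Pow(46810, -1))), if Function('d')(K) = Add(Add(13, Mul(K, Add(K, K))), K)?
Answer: Rational(1334234, 460399) ≈ 2.8980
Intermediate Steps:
Function('d')(K) = Add(13, K, Mul(2, Pow(K, 2))) (Function('d')(K) = Add(Add(13, Mul(K, Mul(2, K))), K) = Add(Add(13, Mul(2, Pow(K, 2))), K) = Add(13, K, Mul(2, Pow(K, 2))))
Add(Mul(Function('d')(219), Pow(30490, -1)), Mul(-11966, Pow(46810, -1))) = Add(Mul(Add(13, 219, Mul(2, Pow(219, 2))), Pow(30490, -1)), Mul(-11966, Pow(46810, -1))) = Add(Mul(Add(13, 219, Mul(2, 47961)), Rational(1, 30490)), Mul(-11966, Rational(1, 46810))) = Add(Mul(Add(13, 219, 95922), Rational(1, 30490)), Rational(-193, 755)) = Add(Mul(96154, Rational(1, 30490)), Rational(-193, 755)) = Add(Rational(48077, 15245), Rational(-193, 755)) = Rational(1334234, 460399)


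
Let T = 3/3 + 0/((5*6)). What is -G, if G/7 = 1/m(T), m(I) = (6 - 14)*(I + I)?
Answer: 7/16 ≈ 0.43750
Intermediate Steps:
T = 1 (T = 3*(⅓) + 0/30 = 1 + 0*(1/30) = 1 + 0 = 1)
m(I) = -16*I
G = -7/16 (G = 7/((-16*1)) = 7/(-16) = 7*(-1/16) = -7/16 ≈ -0.43750)
-G = -1*(-7/16) = 7/16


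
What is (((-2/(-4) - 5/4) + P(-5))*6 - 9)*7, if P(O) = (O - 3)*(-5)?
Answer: 3171/2 ≈ 1585.5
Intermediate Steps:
P(O) = 15 - 5*O (P(O) = (-3 + O)*(-5) = 15 - 5*O)
(((-2/(-4) - 5/4) + P(-5))*6 - 9)*7 = (((-2/(-4) - 5/4) + (15 - 5*(-5)))*6 - 9)*7 = (((-2*(-¼) - 5*¼) + (15 + 25))*6 - 9)*7 = (((½ - 5/4) + 40)*6 - 9)*7 = ((-¾ + 40)*6 - 9)*7 = ((157/4)*6 - 9)*7 = (471/2 - 9)*7 = (453/2)*7 = 3171/2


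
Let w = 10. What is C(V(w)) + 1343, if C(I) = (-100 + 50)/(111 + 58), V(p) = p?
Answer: 226917/169 ≈ 1342.7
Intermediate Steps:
C(I) = -50/169
C(V(w)) + 1343 = -50/169 + 1343 = 226917/169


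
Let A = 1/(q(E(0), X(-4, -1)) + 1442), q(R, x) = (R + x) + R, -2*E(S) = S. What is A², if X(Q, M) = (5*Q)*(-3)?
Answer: 1/2256004 ≈ 4.4326e-7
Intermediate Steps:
X(Q, M) = -15*Q
E(S) = -S/2
q(R, x) = x + 2*R
A = 1/1502 (A = 1/((-15*(-4) + 2*(-½*0)) + 1442) = 1/((60 + 2*0) + 1442) = 1/((60 + 0) + 1442) = 1/(60 + 1442) = 1/1502 ≈ 0.00066578)
A² = (1/1502)² = 1/2256004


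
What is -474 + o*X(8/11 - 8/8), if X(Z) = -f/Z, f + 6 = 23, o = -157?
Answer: -30781/3 ≈ -10260.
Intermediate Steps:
f = 17 (f = -6 + 23 = 17)
X(Z) = -17/Z
-474 + o*X(8/11 - 8/8) = -474 - (-2669)/(8/11 - 8/8) = -474 - (-2669)/(8*(1/11) - 8*1/8) = -474 - (-2669)/(8/11 - 1) = -474 - (-2669)/(-3/11) = -474 - (-2669)*(-11)/3 = -474 - 157*187/3 = -474 - 29359/3 = -30781/3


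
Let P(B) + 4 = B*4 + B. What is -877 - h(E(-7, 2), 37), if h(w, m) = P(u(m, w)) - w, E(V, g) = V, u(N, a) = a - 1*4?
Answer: -825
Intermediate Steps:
u(N, a) = -4 + a (u(N, a) = a - 4 = -4 + a)
P(B) = -4 + 5*B (P(B) = -4 + (B*4 + B) = -4 + (4*B + B) = -4 + 5*B)
h(w, m) = -24 + 4*w (h(w, m) = (-4 + 5*(-4 + w)) - w = (-4 + (-20 + 5*w)) - w = (-24 + 5*w) - w = -24 + 4*w)
-877 - h(E(-7, 2), 37) = -877 - (-24 + 4*(-7)) = -877 - (-24 - 28) = -877 - 1*(-52) = -877 + 52 = -825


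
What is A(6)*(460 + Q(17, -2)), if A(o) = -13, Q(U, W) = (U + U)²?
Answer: -21008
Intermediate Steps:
Q(U, W) = 4*U² (Q(U, W) = (2*U)² = 4*U²)
A(6)*(460 + Q(17, -2)) = -13*(460 + 4*17²) = -13*(460 + 4*289) = -13*(460 + 1156) = -13*1616 = -21008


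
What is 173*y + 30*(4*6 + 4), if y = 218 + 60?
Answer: 48934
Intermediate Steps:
y = 278
173*y + 30*(4*6 + 4) = 173*278 + 30*(4*6 + 4) = 48094 + 30*(24 + 4) = 48094 + 30*28 = 48094 + 840 = 48934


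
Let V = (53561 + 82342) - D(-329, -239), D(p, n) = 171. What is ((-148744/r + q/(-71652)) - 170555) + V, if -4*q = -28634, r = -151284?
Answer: -8987257648445/258090504 ≈ -34822.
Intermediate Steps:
q = 14317/2 (q = -¼*(-28634) = 14317/2 ≈ 7158.5)
V = 135732 (V = (53561 + 82342) - 1*171 = 135903 - 171 = 135732)
((-148744/r + q/(-71652)) - 170555) + V = ((-148744/(-151284) + (14317/2)/(-71652)) - 170555) + 135732 = ((-148744*(-1/151284) + (14317/2)*(-1/71652)) - 170555) + 135732 = ((37186/37821 - 14317/143304) - 170555) + 135732 = (227972347/258090504 - 170555) + 135732 = -44018397937373/258090504 + 135732 = -8987257648445/258090504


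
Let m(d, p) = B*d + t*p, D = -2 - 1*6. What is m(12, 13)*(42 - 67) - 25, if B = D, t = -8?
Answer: 4975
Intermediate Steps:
D = -8 (D = -2 - 6 = -8)
B = -8
m(d, p) = -8*d - 8*p
m(12, 13)*(42 - 67) - 25 = (-8*12 - 8*13)*(42 - 67) - 25 = (-96 - 104)*(-25) - 25 = -200*(-25) - 25 = 5000 - 25 = 4975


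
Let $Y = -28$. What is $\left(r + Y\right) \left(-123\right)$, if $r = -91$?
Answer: $14637$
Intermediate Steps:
$\left(r + Y\right) \left(-123\right) = \left(-91 - 28\right) \left(-123\right) = \left(-119\right) \left(-123\right) = 14637$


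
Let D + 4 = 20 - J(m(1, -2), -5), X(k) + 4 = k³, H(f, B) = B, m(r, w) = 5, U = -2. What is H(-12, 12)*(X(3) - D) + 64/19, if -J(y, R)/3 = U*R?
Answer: -5180/19 ≈ -272.63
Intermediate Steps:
J(y, R) = 6*R (J(y, R) = -(-6)*R = 6*R)
X(k) = -4 + k³
D = 46 (D = -4 + (20 - 6*(-5)) = -4 + (20 - 1*(-30)) = -4 + (20 + 30) = -4 + 50 = 46)
H(-12, 12)*(X(3) - D) + 64/19 = 12*((-4 + 3³) - 1*46) + 64/19 = 12*((-4 + 27) - 46) + 64*(1/19) = 12*(23 - 46) + 64/19 = 12*(-23) + 64/19 = -276 + 64/19 = -5180/19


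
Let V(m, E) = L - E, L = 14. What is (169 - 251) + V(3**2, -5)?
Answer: -63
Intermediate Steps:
V(m, E) = 14 - E
(169 - 251) + V(3**2, -5) = (169 - 251) + (14 - 1*(-5)) = -82 + (14 + 5) = -82 + 19 = -63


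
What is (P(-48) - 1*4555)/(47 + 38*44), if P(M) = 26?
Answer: -4529/1719 ≈ -2.6347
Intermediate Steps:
(P(-48) - 1*4555)/(47 + 38*44) = (26 - 1*4555)/(47 + 38*44) = (26 - 4555)/(47 + 1672) = -4529/1719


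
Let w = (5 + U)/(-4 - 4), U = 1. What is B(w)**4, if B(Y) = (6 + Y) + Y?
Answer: 6561/16 ≈ 410.06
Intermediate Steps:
w = -3/4 (w = (5 + 1)/(-4 - 4) = 6/(-8) = 6*(-1/8) = -3/4 ≈ -0.75000)
B(Y) = 6 + 2*Y
B(w)**4 = (6 + 2*(-3/4))**4 = (6 - 3/2)**4 = (9/2)**4 = 6561/16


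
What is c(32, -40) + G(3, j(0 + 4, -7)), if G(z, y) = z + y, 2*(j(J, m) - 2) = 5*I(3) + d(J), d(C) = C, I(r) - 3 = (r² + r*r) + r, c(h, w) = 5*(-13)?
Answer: 2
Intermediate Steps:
c(h, w) = -65
I(r) = 3 + r + 2*r² (I(r) = 3 + ((r² + r*r) + r) = 3 + ((r² + r²) + r) = 3 + (2*r² + r) = 3 + (r + 2*r²) = 3 + r + 2*r²)
j(J, m) = 62 + J/2 (j(J, m) = 2 + (5*(3 + 3 + 2*3²) + J)/2 = 2 + (5*(3 + 3 + 2*9) + J)/2 = 2 + (5*(3 + 3 + 18) + J)/2 = 2 + (5*24 + J)/2 = 2 + (120 + J)/2 = 2 + (60 + J/2) = 62 + J/2)
G(z, y) = y + z
c(32, -40) + G(3, j(0 + 4, -7)) = -65 + ((62 + (0 + 4)/2) + 3) = -65 + ((62 + (½)*4) + 3) = -65 + ((62 + 2) + 3) = -65 + (64 + 3) = -65 + 67 = 2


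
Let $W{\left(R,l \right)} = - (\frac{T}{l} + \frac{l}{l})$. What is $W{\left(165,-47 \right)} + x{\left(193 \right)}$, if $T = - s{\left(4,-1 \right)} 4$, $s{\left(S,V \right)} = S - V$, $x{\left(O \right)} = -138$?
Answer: $- \frac{6553}{47} \approx -139.43$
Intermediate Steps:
$T = -20$ ($T = - (4 - -1) 4 = - (4 + 1) 4 = \left(-1\right) 5 \cdot 4 = \left(-5\right) 4 = -20$)
$W{\left(R,l \right)} = -1 + \frac{20}{l}$ ($W{\left(R,l \right)} = - (- \frac{20}{l} + \frac{l}{l}) = - (- \frac{20}{l} + 1) = - (1 - \frac{20}{l}) = -1 + \frac{20}{l}$)
$W{\left(165,-47 \right)} + x{\left(193 \right)} = \frac{20 - -47}{-47} - 138 = - \frac{20 + 47}{47} - 138 = \left(- \frac{1}{47}\right) 67 - 138 = - \frac{67}{47} - 138 = - \frac{6553}{47}$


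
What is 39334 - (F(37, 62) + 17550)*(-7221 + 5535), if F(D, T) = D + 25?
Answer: 29733166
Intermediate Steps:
F(D, T) = 25 + D
39334 - (F(37, 62) + 17550)*(-7221 + 5535) = 39334 - ((25 + 37) + 17550)*(-7221 + 5535) = 39334 - (62 + 17550)*(-1686) = 39334 - 17612*(-1686) = 39334 - 1*(-29693832) = 39334 + 29693832 = 29733166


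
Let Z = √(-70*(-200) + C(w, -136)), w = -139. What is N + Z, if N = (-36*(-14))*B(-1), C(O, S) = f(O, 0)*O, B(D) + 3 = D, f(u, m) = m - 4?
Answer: -2016 + 2*√3639 ≈ -1895.4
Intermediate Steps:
f(u, m) = -4 + m
B(D) = -3 + D
C(O, S) = -4*O (C(O, S) = (-4 + 0)*O = -4*O)
N = -2016 (N = (-36*(-14))*(-3 - 1) = 504*(-4) = -2016)
Z = 2*√3639 (Z = √(-70*(-200) - 4*(-139)) = √(14000 + 556) = √14556 = 2*√3639 ≈ 120.65)
N + Z = -2016 + 2*√3639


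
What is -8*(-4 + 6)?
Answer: -16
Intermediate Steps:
-8*(-4 + 6) = -8*2 = -16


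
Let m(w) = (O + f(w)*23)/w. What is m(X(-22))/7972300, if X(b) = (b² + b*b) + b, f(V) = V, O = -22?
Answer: 247/85702225 ≈ 2.8821e-6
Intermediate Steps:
X(b) = b + 2*b² (X(b) = (b² + b²) + b = 2*b² + b = b + 2*b²)
m(w) = (-22 + 23*w)/w (m(w) = (-22 + w*23)/w = (-22 + 23*w)/w)
m(X(-22))/7972300 = (23 - 22*(-1/(22*(1 + 2*(-22)))))/7972300 = (23 - 22*(-1/(22*(1 - 44))))*(1/7972300) = (23 - 22/((-22*(-43))))*(1/7972300) = (23 - 22/946)*(1/7972300) = (23 - 22*1/946)*(1/7972300) = (23 - 1/43)*(1/7972300) = (988/43)*(1/7972300) = 247/85702225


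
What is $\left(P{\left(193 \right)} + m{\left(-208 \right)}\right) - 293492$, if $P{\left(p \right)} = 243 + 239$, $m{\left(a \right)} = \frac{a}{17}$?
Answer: $- \frac{4981378}{17} \approx -2.9302 \cdot 10^{5}$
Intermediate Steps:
$m{\left(a \right)} = \frac{a}{17}$ ($m{\left(a \right)} = a \frac{1}{17} = \frac{a}{17}$)
$P{\left(p \right)} = 482$
$\left(P{\left(193 \right)} + m{\left(-208 \right)}\right) - 293492 = \left(482 + \frac{1}{17} \left(-208\right)\right) - 293492 = \left(482 - \frac{208}{17}\right) - 293492 = \frac{7986}{17} - 293492 = - \frac{4981378}{17}$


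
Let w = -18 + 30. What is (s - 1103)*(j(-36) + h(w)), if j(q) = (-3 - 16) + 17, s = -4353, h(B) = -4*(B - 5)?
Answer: 163680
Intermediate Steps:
w = 12
h(B) = 20 - 4*B (h(B) = -4*(-5 + B) = 20 - 4*B)
j(q) = -2 (j(q) = -19 + 17 = -2)
(s - 1103)*(j(-36) + h(w)) = (-4353 - 1103)*(-2 + (20 - 4*12)) = -5456*(-2 + (20 - 48)) = -5456*(-2 - 28) = -5456*(-30) = 163680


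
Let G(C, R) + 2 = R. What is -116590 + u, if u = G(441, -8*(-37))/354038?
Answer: -20638645063/177019 ≈ -1.1659e+5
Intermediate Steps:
G(C, R) = -2 + R
u = 147/177019 (u = (-2 - 8*(-37))/354038 = (-2 + 296)*(1/354038) = 294*(1/354038) = 147/177019 ≈ 0.00083042)
-116590 + u = -116590 + 147/177019 = -20638645063/177019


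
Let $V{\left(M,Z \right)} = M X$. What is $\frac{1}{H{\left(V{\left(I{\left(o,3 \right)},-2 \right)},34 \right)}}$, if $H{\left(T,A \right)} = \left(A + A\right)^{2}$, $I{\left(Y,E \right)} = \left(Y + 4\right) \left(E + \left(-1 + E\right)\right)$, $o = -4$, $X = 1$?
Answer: $\frac{1}{4624} \approx 0.00021626$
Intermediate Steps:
$I{\left(Y,E \right)} = \left(-1 + 2 E\right) \left(4 + Y\right)$ ($I{\left(Y,E \right)} = \left(4 + Y\right) \left(-1 + 2 E\right) = \left(-1 + 2 E\right) \left(4 + Y\right)$)
$V{\left(M,Z \right)} = M$ ($V{\left(M,Z \right)} = M 1 = M$)
$H{\left(T,A \right)} = 4 A^{2}$ ($H{\left(T,A \right)} = \left(2 A\right)^{2} = 4 A^{2}$)
$\frac{1}{H{\left(V{\left(I{\left(o,3 \right)},-2 \right)},34 \right)}} = \frac{1}{4 \cdot 34^{2}} = \frac{1}{4 \cdot 1156} = \frac{1}{4624}$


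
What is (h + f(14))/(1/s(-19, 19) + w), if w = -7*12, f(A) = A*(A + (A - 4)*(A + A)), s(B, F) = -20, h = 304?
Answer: -88400/1681 ≈ -52.588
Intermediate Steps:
f(A) = A*(A + 2*A*(-4 + A)) (f(A) = A*(A + (-4 + A)*(2*A)) = A*(A + 2*A*(-4 + A)))
w = -84
(h + f(14))/(1/s(-19, 19) + w) = (304 + 14**2*(-7 + 2*14))/(1/(-20) - 84) = (304 + 196*(-7 + 28))/(-1/20 - 84) = (304 + 196*21)/(-1681/20) = (304 + 4116)*(-20/1681) = 4420*(-20/1681) = -88400/1681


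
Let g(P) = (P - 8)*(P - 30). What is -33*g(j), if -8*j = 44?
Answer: -63261/4 ≈ -15815.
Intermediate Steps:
j = -11/2 (j = -1/8*44 = -11/2 ≈ -5.5000)
g(P) = (-30 + P)*(-8 + P) (g(P) = (-8 + P)*(-30 + P) = (-30 + P)*(-8 + P))
-33*g(j) = -33*(240 + (-11/2)**2 - 38*(-11/2)) = -33*(240 + 121/4 + 209) = -33*1917/4 = -63261/4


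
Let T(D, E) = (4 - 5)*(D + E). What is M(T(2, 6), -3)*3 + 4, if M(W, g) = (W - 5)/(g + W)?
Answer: 83/11 ≈ 7.5455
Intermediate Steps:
T(D, E) = -D - E (T(D, E) = -(D + E) = -D - E)
M(W, g) = (-5 + W)/(W + g)
M(T(2, 6), -3)*3 + 4 = ((-5 + (-1*2 - 1*6))/((-1*2 - 1*6) - 3))*3 + 4 = ((-5 + (-2 - 6))/((-2 - 6) - 3))*3 + 4 = ((-5 - 8)/(-8 - 3))*3 + 4 = (-13/(-11))*3 + 4 = -1/11*(-13)*3 + 4 = (13/11)*3 + 4 = 39/11 + 4 = 83/11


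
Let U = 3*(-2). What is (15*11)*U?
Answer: -990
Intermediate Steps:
U = -6
(15*11)*U = (15*11)*(-6) = 165*(-6) = -990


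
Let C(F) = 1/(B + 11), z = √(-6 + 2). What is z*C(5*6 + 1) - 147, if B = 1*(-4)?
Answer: -147 + 2*I/7 ≈ -147.0 + 0.28571*I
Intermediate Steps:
B = -4
z = 2*I (z = √(-4) = 2*I ≈ 2.0*I)
C(F) = ⅐ (C(F) = 1/(-4 + 11) = 1/7 = ⅐)
z*C(5*6 + 1) - 147 = (2*I)*(⅐) - 147 = 2*I/7 - 147 = -147 + 2*I/7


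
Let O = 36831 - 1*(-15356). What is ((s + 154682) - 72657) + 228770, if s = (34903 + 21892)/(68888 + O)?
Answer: 7525912284/24215 ≈ 3.1080e+5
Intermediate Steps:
O = 52187 (O = 36831 + 15356 = 52187)
s = 11359/24215 (s = (34903 + 21892)/(68888 + 52187) = 56795/121075 = 56795*(1/121075) = 11359/24215 ≈ 0.46909)
((s + 154682) - 72657) + 228770 = ((11359/24215 + 154682) - 72657) + 228770 = (3745635989/24215 - 72657) + 228770 = 1986246734/24215 + 228770 = 7525912284/24215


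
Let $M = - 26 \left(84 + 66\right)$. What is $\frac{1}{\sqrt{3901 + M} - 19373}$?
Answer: $- \frac{1}{19372} \approx -5.1621 \cdot 10^{-5}$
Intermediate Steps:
$M = -3900$ ($M = \left(-26\right) 150 = -3900$)
$\frac{1}{\sqrt{3901 + M} - 19373} = \frac{1}{\sqrt{3901 - 3900} - 19373} = \frac{1}{\sqrt{1} - 19373} = \frac{1}{1 - 19373} = \frac{1}{-19372} = - \frac{1}{19372}$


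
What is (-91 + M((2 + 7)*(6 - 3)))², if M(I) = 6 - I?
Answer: 12544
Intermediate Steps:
(-91 + M((2 + 7)*(6 - 3)))² = (-91 + (6 - (2 + 7)*(6 - 3)))² = (-91 + (6 - 9*3))² = (-91 + (6 - 1*27))² = (-91 + (6 - 27))² = (-91 - 21)² = (-112)² = 12544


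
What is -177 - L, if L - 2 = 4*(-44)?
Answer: -3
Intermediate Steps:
L = -174 (L = 2 + 4*(-44) = 2 - 176 = -174)
-177 - L = -177 - 1*(-174) = -177 + 174 = -3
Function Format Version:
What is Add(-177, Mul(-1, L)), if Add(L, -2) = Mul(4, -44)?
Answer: -3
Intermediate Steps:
L = -174 (L = Add(2, Mul(4, -44)) = Add(2, -176) = -174)
Add(-177, Mul(-1, L)) = Add(-177, Mul(-1, -174)) = Add(-177, 174) = -3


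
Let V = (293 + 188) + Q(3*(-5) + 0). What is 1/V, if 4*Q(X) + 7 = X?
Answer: 2/951 ≈ 0.0021030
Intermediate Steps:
Q(X) = -7/4 + X/4
V = 951/2 (V = (293 + 188) + (-7/4 + (3*(-5) + 0)/4) = 481 + (-7/4 + (-15 + 0)/4) = 481 + (-7/4 + (1/4)*(-15)) = 481 + (-7/4 - 15/4) = 481 - 11/2 = 951/2 ≈ 475.50)
1/V = 1/(951/2) = 2/951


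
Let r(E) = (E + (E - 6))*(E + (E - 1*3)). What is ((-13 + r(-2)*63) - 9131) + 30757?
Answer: 26023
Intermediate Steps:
r(E) = (-6 + 2*E)*(-3 + 2*E) (r(E) = (E + (-6 + E))*(E + (E - 3)) = (-6 + 2*E)*(E + (-3 + E)) = (-6 + 2*E)*(-3 + 2*E))
((-13 + r(-2)*63) - 9131) + 30757 = ((-13 + (18 - 18*(-2) + 4*(-2)²)*63) - 9131) + 30757 = ((-13 + (18 + 36 + 4*4)*63) - 9131) + 30757 = ((-13 + (18 + 36 + 16)*63) - 9131) + 30757 = ((-13 + 70*63) - 9131) + 30757 = ((-13 + 4410) - 9131) + 30757 = (4397 - 9131) + 30757 = -4734 + 30757 = 26023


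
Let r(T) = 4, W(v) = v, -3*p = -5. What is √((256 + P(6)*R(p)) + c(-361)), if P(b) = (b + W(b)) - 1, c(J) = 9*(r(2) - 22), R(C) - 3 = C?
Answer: 2*√327/3 ≈ 12.055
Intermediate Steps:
p = 5/3 (p = -⅓*(-5) = 5/3 ≈ 1.6667)
R(C) = 3 + C
c(J) = -162 (c(J) = 9*(4 - 22) = 9*(-18) = -162)
P(b) = -1 + 2*b (P(b) = (b + b) - 1 = 2*b - 1 = -1 + 2*b)
√((256 + P(6)*R(p)) + c(-361)) = √((256 + (-1 + 2*6)*(3 + 5/3)) - 162) = √((256 + (-1 + 12)*(14/3)) - 162) = √((256 + 11*(14/3)) - 162) = √((256 + 154/3) - 162) = √(922/3 - 162) = √(436/3) = 2*√327/3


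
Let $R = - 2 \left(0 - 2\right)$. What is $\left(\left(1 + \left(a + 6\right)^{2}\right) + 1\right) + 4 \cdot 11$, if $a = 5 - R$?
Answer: $95$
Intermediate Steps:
$R = 4$ ($R = \left(-2\right) \left(-2\right) = 4$)
$a = 1$ ($a = 5 - 4 = 1$)
$\left(\left(1 + \left(a + 6\right)^{2}\right) + 1\right) + 4 \cdot 11 = \left(\left(1 + \left(1 + 6\right)^{2}\right) + 1\right) + 4 \cdot 11 = \left(\left(1 + 7^{2}\right) + 1\right) + 44 = \left(\left(1 + 49\right) + 1\right) + 44 = \left(50 + 1\right) + 44 = 51 + 44 = 95$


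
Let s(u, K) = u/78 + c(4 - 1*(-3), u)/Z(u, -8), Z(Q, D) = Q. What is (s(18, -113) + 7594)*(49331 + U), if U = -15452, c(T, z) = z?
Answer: 3345144702/13 ≈ 2.5732e+8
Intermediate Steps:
s(u, K) = 1 + u/78 (s(u, K) = u/78 + u/u = u*(1/78) + 1 = u/78 + 1 = 1 + u/78)
(s(18, -113) + 7594)*(49331 + U) = ((1 + (1/78)*18) + 7594)*(49331 - 15452) = ((1 + 3/13) + 7594)*33879 = (16/13 + 7594)*33879 = (98738/13)*33879 = 3345144702/13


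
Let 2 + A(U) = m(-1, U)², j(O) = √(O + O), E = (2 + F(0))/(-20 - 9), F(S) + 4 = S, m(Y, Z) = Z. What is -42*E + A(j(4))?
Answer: 90/29 ≈ 3.1034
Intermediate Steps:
F(S) = -4 + S
E = 2/29 (E = (2 + (-4 + 0))/(-20 - 9) = (2 - 4)/(-29) = -2*(-1/29) = 2/29 ≈ 0.068966)
j(O) = √2*√O (j(O) = √(2*O) = √2*√O)
A(U) = -2 + U²
-42*E + A(j(4)) = -42*2/29 + (-2 + (√2*√4)²) = -84/29 + (-2 + (√2*2)²) = -84/29 + (-2 + (2*√2)²) = -84/29 + (-2 + 8) = -84/29 + 6 = 90/29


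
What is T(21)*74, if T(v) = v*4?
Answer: 6216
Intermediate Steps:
T(v) = 4*v
T(21)*74 = (4*21)*74 = 84*74 = 6216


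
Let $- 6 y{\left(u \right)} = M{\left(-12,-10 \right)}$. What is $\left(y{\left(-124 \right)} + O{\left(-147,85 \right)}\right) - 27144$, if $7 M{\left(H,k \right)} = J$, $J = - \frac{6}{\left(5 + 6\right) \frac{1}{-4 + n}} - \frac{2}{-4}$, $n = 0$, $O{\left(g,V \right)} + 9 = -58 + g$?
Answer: $- \frac{25278851}{924} \approx -27358.0$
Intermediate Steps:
$O{\left(g,V \right)} = -67 + g$ ($O{\left(g,V \right)} = -9 + \left(-58 + g\right) = -67 + g$)
$J = \frac{59}{22}$ ($J = - \frac{6}{\left(5 + 6\right) \frac{1}{-4 + 0}} - \frac{2}{-4} = - \frac{6}{11 \frac{1}{-4}} - - \frac{1}{2} = - \frac{6}{11 \left(- \frac{1}{4}\right)} + \frac{1}{2} = - \frac{6}{- \frac{11}{4}} + \frac{1}{2} = \left(-6\right) \left(- \frac{4}{11}\right) + \frac{1}{2} = \frac{24}{11} + \frac{1}{2} = \frac{59}{22} \approx 2.6818$)
$M{\left(H,k \right)} = \frac{59}{154}$ ($M{\left(H,k \right)} = \frac{1}{7} \cdot \frac{59}{22} = \frac{59}{154}$)
$y{\left(u \right)} = - \frac{59}{924}$ ($y{\left(u \right)} = \left(- \frac{1}{6}\right) \frac{59}{154} = - \frac{59}{924}$)
$\left(y{\left(-124 \right)} + O{\left(-147,85 \right)}\right) - 27144 = \left(- \frac{59}{924} - 214\right) - 27144 = - \frac{197795}{924} - 27144 = - \frac{25278851}{924}$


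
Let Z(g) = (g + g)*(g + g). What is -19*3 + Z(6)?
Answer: 87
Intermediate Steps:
Z(g) = 4*g² (Z(g) = (2*g)*(2*g) = 4*g²)
-19*3 + Z(6) = -19*3 + 4*6² = -57 + 4*36 = -57 + 144 = 87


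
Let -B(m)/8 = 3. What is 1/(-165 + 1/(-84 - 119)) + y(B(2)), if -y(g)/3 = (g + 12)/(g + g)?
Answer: -25325/33496 ≈ -0.75606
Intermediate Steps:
B(m) = -24 (B(m) = -8*3 = -24)
y(g) = -3*(12 + g)/(2*g) (y(g) = -3*(g + 12)/(g + g) = -3*(12 + g)/(2*g))
1/(-165 + 1/(-84 - 119)) + y(B(2)) = 1/(-165 + 1/(-84 - 119)) + (-3/2 - 18/(-24)) = 1/(-165 + 1/(-203)) + (-3/2 - 18*(-1/24)) = 1/(-165 - 1/203) + (-3/2 + ¾) = 1/(-33496/203) - ¾ = -203/33496 - ¾ = -25325/33496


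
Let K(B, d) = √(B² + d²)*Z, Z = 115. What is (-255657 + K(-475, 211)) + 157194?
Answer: -98463 + 115*√270146 ≈ -38691.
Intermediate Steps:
K(B, d) = 115*√(B² + d²) (K(B, d) = √(B² + d²)*115 = 115*√(B² + d²))
(-255657 + K(-475, 211)) + 157194 = (-255657 + 115*√((-475)² + 211²)) + 157194 = (-255657 + 115*√(225625 + 44521)) + 157194 = (-255657 + 115*√270146) + 157194 = -98463 + 115*√270146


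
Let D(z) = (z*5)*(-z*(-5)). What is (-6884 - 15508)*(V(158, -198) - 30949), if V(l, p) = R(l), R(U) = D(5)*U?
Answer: -1518199992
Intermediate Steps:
D(z) = 25*z² (D(z) = (5*z)*(5*z) = 25*z²)
R(U) = 625*U (R(U) = (25*5²)*U = (25*25)*U = 625*U)
V(l, p) = 625*l
(-6884 - 15508)*(V(158, -198) - 30949) = (-6884 - 15508)*(625*158 - 30949) = -22392*(98750 - 30949) = -22392*67801 = -1518199992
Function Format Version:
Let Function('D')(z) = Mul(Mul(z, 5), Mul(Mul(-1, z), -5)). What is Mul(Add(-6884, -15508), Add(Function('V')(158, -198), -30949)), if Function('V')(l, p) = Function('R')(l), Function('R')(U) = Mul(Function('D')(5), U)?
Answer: -1518199992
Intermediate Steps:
Function('D')(z) = Mul(25, Pow(z, 2)) (Function('D')(z) = Mul(Mul(5, z), Mul(5, z)) = Mul(25, Pow(z, 2)))
Function('R')(U) = Mul(625, U) (Function('R')(U) = Mul(Mul(25, Pow(5, 2)), U) = Mul(Mul(25, 25), U) = Mul(625, U))
Function('V')(l, p) = Mul(625, l)
Mul(Add(-6884, -15508), Add(Function('V')(158, -198), -30949)) = Mul(Add(-6884, -15508), Add(Mul(625, 158), -30949)) = Mul(-22392, Add(98750, -30949)) = Mul(-22392, 67801) = -1518199992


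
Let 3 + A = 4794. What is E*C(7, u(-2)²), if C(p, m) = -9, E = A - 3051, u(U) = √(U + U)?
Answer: -15660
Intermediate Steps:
u(U) = √2*√U (u(U) = √(2*U) = √2*√U)
A = 4791 (A = -3 + 4794 = 4791)
E = 1740 (E = 4791 - 3051 = 1740)
E*C(7, u(-2)²) = 1740*(-9) = -15660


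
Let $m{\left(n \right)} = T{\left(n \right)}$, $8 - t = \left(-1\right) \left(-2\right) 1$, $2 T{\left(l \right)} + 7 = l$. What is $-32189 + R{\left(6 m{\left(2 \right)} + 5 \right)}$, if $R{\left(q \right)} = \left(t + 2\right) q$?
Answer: $-32269$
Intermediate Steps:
$T{\left(l \right)} = - \frac{7}{2} + \frac{l}{2}$
$t = 6$ ($t = 8 - \left(-1\right) \left(-2\right) 1 = 8 - 2 \cdot 1 = 8 - 2 = 6$)
$m{\left(n \right)} = - \frac{7}{2} + \frac{n}{2}$
$R{\left(q \right)} = 8 q$ ($R{\left(q \right)} = \left(6 + 2\right) q = 8 q$)
$-32189 + R{\left(6 m{\left(2 \right)} + 5 \right)} = -32189 + 8 \left(6 \left(- \frac{7}{2} + \frac{1}{2} \cdot 2\right) + 5\right) = -32189 + 8 \left(6 \left(- \frac{7}{2} + 1\right) + 5\right) = -32189 + 8 \left(6 \left(- \frac{5}{2}\right) + 5\right) = -32189 + 8 \left(-15 + 5\right) = -32189 + 8 \left(-10\right) = -32189 - 80 = -32269$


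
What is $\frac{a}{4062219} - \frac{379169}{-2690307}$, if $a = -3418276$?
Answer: $- \frac{2551981444907}{3642872070411} \approx -0.70054$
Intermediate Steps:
$\frac{a}{4062219} - \frac{379169}{-2690307} = - \frac{3418276}{4062219} - \frac{379169}{-2690307} = \left(-3418276\right) \frac{1}{4062219} - - \frac{379169}{2690307} = - \frac{3418276}{4062219} + \frac{379169}{2690307} = - \frac{2551981444907}{3642872070411}$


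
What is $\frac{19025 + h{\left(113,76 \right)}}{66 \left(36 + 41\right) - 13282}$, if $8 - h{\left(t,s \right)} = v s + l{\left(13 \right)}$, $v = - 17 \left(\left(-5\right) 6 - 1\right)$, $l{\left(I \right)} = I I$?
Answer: $\frac{5297}{2050} \approx 2.5839$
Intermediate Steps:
$l{\left(I \right)} = I^{2}$
$v = 527$ ($v = - 17 \left(-30 - 1\right) = \left(-17\right) \left(-31\right) = 527$)
$h{\left(t,s \right)} = -161 - 527 s$ ($h{\left(t,s \right)} = 8 - \left(527 s + 13^{2}\right) = 8 - \left(527 s + 169\right) = 8 - \left(169 + 527 s\right) = -161 - 527 s$)
$\frac{19025 + h{\left(113,76 \right)}}{66 \left(36 + 41\right) - 13282} = \frac{19025 - 40213}{66 \left(36 + 41\right) - 13282} = \frac{19025 - 40213}{66 \cdot 77 - 13282} = \frac{19025 - 40213}{5082 - 13282} = - \frac{21188}{-8200} = \left(-21188\right) \left(- \frac{1}{8200}\right) = \frac{5297}{2050}$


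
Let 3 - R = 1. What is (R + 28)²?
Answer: 900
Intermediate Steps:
R = 2 (R = 3 - 1*1 = 3 - 1 = 2)
(R + 28)² = (2 + 28)² = 30² = 900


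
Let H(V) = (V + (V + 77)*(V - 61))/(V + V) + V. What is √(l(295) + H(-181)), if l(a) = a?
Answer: 9*√72762/362 ≈ 6.7064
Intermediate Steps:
H(V) = V + (V + (-61 + V)*(77 + V))/(2*V) (H(V) = (V + (77 + V)*(-61 + V))/((2*V)) + V = (V + (-61 + V)*(77 + V))*(1/(2*V)) + V = (V + (-61 + V)*(77 + V))/(2*V) + V = V + (V + (-61 + V)*(77 + V))/(2*V))
√(l(295) + H(-181)) = √(295 + (½)*(-4697 - 181*(17 + 3*(-181)))/(-181)) = √(295 + (½)*(-1/181)*(-4697 - 181*(17 - 543))) = √(295 + (½)*(-1/181)*(-4697 - 181*(-526))) = √(295 + (½)*(-1/181)*(-4697 + 95206)) = √(295 + (½)*(-1/181)*90509) = √(295 - 90509/362) = √(16281/362) = 9*√72762/362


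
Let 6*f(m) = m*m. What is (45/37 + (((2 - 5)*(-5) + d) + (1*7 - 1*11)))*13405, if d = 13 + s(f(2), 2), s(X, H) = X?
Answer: 38512565/111 ≈ 3.4696e+5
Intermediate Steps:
f(m) = m²/6 (f(m) = (m*m)/6 = m²/6)
d = 41/3 (d = 13 + (⅙)*2² = 13 + (⅙)*4 = 13 + ⅔ = 41/3 ≈ 13.667)
(45/37 + (((2 - 5)*(-5) + d) + (1*7 - 1*11)))*13405 = (45/37 + (((2 - 5)*(-5) + 41/3) + (1*7 - 1*11)))*13405 = (45*(1/37) + ((-3*(-5) + 41/3) + (7 - 11)))*13405 = (45/37 + ((15 + 41/3) - 4))*13405 = (45/37 + (86/3 - 4))*13405 = (45/37 + 74/3)*13405 = (2873/111)*13405 = 38512565/111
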